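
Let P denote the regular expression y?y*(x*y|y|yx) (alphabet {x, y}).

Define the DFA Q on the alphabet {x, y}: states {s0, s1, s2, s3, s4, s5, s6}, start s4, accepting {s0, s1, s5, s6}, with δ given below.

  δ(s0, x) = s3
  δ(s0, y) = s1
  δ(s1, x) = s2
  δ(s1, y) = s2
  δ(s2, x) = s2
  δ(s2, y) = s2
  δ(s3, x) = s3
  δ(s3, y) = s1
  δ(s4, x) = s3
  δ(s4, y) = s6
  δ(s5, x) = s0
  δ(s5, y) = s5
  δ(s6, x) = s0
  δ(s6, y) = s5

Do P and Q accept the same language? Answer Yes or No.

Converting the expression P to a DFA (subset construction, then merging equivalent states) gives the minimal DFA with states {p0, p1, p2, p3, p4, p5}, start state p0, accepting states {p2, p3, p4} and transitions p0: x→p1, y→p2; p1: x→p1, y→p3; p2: x→p4, y→p2; p3: x→p5, y→p5; p4: x→p1, y→p3; p5: x→p5, y→p5.
Exploring the product automaton P × Q from the start pair (p0, s4), following both machines on each input symbol, reaches 7 state pairs: (p0, s4), (p1, s3), (p2, s6), (p3, s1), (p4, s0), (p2, s5), (p5, s2).
P accepts in {p2, p3, p4} and Q accepts in {s0, s1, s5, s6}. In every reachable pair the two components are either both accepting — (p2, s6), (p3, s1), (p4, s0), (p2, s5) — or both non-accepting, so no string is accepted by exactly one of the machines: L(P) \ L(Q) and L(Q) \ L(P) are both empty.
Hence every string is accepted by P iff it is accepted by Q, and the two languages coincide.

Yes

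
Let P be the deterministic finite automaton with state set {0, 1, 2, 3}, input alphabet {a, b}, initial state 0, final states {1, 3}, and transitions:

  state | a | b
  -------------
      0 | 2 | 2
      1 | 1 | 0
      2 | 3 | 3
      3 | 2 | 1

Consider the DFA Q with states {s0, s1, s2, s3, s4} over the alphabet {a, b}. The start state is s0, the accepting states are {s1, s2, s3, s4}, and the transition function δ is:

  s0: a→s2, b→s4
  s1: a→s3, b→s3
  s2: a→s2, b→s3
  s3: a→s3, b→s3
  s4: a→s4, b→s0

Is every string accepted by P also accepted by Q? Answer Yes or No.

The string bb is in L(P) but not in L(Q).
So L(P) ⊄ L(Q).

No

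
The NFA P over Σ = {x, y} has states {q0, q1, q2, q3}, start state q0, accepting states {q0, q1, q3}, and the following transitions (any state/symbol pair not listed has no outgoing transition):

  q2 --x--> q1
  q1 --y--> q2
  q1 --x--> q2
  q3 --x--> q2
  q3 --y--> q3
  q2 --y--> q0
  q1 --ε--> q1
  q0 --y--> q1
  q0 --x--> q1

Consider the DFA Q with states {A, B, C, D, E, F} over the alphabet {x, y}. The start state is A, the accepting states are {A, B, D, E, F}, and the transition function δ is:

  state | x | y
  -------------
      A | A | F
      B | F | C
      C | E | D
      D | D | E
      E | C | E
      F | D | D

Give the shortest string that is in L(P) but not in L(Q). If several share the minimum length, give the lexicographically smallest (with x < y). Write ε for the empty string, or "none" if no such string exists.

The string yxyx is accepted by P but not by Q.
No shorter string lies in the difference, and yxyx is the lexicographically first length-4 string in L(P) \ L(Q).

yxyx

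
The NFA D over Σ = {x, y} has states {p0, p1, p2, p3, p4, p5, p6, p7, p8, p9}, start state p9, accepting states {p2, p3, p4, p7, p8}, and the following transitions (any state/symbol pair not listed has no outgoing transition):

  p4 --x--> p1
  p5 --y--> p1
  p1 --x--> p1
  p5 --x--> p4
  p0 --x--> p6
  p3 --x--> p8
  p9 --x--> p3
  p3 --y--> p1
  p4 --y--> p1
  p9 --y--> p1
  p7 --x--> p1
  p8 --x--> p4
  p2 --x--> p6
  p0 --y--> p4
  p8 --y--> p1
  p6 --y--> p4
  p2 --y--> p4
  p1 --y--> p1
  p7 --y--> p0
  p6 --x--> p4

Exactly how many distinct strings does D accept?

The useful subgraph on states {p3, p4, p8, p9} is acyclic, so L(D) is finite; the longest accepting path visits 4 useful states, giving maximum string length 3.
Counting accepting paths from p9 by length: 1 of length 1, 1 of length 2, 1 of length 3. Total 3.

3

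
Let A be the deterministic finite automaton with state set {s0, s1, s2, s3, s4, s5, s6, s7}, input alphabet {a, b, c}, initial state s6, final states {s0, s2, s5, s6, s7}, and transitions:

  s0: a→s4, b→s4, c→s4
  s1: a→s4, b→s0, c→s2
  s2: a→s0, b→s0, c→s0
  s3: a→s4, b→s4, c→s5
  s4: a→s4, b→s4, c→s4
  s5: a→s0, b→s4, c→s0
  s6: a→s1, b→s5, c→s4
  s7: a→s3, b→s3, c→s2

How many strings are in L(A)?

9

The useful subgraph on states {s0, s1, s2, s5, s6} is acyclic, so L(A) is finite; the longest accepting path visits 4 useful states, giving maximum string length 3.
Counting accepting paths from s6 by length: 1 of length 0, 1 of length 1, 4 of length 2, 3 of length 3. Total 9.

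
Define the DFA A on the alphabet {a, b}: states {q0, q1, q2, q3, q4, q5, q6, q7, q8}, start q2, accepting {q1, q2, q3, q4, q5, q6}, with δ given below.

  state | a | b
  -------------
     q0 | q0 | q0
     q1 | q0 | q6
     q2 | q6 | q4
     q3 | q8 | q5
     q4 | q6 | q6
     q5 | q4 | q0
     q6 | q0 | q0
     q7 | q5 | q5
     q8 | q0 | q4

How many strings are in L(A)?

5

The useful subgraph on states {q2, q4, q6} is acyclic, so L(A) is finite; the longest accepting path visits 3 useful states, giving maximum string length 2.
Counting accepting paths from q2 by length: 1 of length 0, 2 of length 1, 2 of length 2. Total 5.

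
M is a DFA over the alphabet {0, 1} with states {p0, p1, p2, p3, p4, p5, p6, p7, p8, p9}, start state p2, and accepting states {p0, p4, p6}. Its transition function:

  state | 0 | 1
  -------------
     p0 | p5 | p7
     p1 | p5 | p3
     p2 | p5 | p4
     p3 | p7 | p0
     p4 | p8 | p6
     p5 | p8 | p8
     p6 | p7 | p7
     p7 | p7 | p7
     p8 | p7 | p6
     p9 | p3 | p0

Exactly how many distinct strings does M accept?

5

The useful subgraph on states {p2, p4, p5, p6, p8} is acyclic, so L(M) is finite; the longest accepting path visits 4 useful states, giving maximum string length 3.
Counting accepting paths from p2 by length: 1 of length 1, 1 of length 2, 3 of length 3. Total 5.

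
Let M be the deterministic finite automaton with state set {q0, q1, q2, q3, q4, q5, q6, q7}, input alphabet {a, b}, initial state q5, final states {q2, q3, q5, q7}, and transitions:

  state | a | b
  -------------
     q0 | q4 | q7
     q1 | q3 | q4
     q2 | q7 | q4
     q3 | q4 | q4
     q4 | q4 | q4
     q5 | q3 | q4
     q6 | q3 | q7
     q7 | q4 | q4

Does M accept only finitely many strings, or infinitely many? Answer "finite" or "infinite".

finite

The useful states (reachable from q5 and able to reach an accepting state) are {q3, q5}.
Restricted to these states the transition graph has no cycle, so every accepting path has bounded length and L is finite.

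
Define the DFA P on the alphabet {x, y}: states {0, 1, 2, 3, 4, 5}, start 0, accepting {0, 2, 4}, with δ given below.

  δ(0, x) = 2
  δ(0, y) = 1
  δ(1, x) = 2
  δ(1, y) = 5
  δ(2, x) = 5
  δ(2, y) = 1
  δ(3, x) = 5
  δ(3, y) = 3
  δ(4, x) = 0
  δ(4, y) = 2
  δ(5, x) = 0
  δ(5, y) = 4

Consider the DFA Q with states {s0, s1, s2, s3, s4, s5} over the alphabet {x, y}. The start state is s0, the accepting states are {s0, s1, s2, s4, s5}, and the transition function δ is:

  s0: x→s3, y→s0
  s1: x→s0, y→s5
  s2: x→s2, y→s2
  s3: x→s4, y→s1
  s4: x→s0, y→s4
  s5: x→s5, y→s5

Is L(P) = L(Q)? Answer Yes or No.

No

The string x is accepted by P but rejected by Q.
So L(P) ≠ L(Q).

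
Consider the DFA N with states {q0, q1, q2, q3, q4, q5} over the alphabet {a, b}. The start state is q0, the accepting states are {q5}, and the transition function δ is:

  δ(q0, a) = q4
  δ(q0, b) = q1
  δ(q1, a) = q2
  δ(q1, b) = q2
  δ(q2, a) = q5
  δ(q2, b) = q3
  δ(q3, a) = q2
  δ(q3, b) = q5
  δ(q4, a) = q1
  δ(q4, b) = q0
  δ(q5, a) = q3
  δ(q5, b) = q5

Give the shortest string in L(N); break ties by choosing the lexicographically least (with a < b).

A breadth-first search from q0 reaches an accepting state first via the path q0 → q1 → q2 → q5 on input baa.
No string of length < 3 is accepted (BFS exhausts all shorter strings without reaching an accepting state), and baa is the lexicographically least accepting string of length 3.

baa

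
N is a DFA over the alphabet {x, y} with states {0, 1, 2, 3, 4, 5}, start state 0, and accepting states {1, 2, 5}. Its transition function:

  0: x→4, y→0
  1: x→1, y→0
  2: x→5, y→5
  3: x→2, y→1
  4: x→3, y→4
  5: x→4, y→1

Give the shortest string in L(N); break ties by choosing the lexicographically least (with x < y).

A breadth-first search from 0 reaches an accepting state first via the path 0 → 4 → 3 → 2 on input xxx.
No string of length < 3 is accepted (BFS exhausts all shorter strings without reaching an accepting state), and xxx is the lexicographically least accepting string of length 3.

xxx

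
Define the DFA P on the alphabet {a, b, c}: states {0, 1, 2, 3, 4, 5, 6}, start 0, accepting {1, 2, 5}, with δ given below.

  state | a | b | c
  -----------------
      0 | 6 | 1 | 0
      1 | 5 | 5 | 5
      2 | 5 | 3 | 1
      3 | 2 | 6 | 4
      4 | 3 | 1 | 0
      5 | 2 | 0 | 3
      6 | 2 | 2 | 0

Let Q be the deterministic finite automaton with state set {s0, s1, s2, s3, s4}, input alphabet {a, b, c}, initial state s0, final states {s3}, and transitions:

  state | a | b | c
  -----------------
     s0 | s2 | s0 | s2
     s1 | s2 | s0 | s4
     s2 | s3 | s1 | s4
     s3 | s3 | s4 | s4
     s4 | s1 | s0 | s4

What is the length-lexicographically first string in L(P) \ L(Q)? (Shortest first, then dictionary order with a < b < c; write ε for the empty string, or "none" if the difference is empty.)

The string b is accepted by P but not by Q.
No shorter string lies in the difference, and b is the lexicographically first length-1 string in L(P) \ L(Q).

b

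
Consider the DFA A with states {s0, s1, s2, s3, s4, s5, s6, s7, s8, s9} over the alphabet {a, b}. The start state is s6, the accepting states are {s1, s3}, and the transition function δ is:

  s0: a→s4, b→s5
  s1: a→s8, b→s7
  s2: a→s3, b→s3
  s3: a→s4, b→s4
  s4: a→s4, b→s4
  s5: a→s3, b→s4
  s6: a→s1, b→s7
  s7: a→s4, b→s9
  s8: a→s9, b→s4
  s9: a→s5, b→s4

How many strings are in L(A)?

4

The useful subgraph on states {s1, s3, s5, s6, s7, s8, s9} is acyclic, so L(A) is finite; the longest accepting path visits 6 useful states, giving maximum string length 5.
Counting accepting paths from s6 by length: 1 of length 1, 1 of length 4, 2 of length 5. Total 4.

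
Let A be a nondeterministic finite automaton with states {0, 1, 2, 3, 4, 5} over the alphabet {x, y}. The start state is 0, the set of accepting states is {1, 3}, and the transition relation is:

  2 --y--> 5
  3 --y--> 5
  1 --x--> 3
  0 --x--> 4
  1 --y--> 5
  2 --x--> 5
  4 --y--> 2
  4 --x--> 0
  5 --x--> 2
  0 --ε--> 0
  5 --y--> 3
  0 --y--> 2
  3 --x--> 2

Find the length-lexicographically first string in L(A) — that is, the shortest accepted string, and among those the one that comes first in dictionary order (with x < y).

yxy

A breadth-first search from 0 reaches an accepting state first via the path 0 → 2 → 5 → 3 on input yxy.
No string of length < 3 is accepted (BFS exhausts all shorter strings without reaching an accepting state), and yxy is the lexicographically least accepting string of length 3.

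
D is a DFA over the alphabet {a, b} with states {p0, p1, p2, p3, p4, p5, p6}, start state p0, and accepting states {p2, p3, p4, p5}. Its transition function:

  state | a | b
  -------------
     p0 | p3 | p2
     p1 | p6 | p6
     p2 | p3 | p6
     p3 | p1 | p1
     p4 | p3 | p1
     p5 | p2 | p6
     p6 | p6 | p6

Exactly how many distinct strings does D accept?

The useful subgraph on states {p0, p2, p3} is acyclic, so L(D) is finite; the longest accepting path visits 3 useful states, giving maximum string length 2.
Counting accepting paths from p0 by length: 2 of length 1, 1 of length 2. Total 3.

3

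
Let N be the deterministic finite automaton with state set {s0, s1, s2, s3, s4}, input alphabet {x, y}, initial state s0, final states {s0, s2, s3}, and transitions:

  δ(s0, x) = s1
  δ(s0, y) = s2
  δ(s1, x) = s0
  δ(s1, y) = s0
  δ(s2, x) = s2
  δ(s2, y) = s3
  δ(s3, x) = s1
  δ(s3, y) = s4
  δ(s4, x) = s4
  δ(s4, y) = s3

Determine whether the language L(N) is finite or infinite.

State s0 is reachable from the start and can reach an accepting state, and it lies on the cycle s0 → s1 → s0.
Traversing that cycle any number of times yields accepted strings of unbounded length, so the language is infinite.

infinite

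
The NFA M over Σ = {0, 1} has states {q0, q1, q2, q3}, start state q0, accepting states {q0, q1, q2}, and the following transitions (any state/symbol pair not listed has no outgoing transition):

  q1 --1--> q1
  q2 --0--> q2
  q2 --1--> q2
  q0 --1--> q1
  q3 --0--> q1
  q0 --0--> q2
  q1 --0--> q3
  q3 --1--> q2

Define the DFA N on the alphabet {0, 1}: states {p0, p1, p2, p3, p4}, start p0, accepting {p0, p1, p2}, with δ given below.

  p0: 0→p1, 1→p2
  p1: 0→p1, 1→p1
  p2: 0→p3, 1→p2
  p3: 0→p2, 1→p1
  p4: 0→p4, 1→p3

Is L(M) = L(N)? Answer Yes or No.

Yes

Exploring the product automaton M × N from the start pair (q0, p0), following both machines on each input symbol, reaches 4 state pairs: (q0, p0), (q2, p1), (q1, p2), (q3, p3).
M accepts in {q0, q1, q2} and N accepts in {p0, p1, p2}. In every reachable pair the two components are either both accepting — (q0, p0), (q2, p1), (q1, p2) — or both non-accepting, so no string is accepted by exactly one of the machines: L(M) \ L(N) and L(N) \ L(M) are both empty.
Hence every string is accepted by M iff it is accepted by N, and the two languages coincide.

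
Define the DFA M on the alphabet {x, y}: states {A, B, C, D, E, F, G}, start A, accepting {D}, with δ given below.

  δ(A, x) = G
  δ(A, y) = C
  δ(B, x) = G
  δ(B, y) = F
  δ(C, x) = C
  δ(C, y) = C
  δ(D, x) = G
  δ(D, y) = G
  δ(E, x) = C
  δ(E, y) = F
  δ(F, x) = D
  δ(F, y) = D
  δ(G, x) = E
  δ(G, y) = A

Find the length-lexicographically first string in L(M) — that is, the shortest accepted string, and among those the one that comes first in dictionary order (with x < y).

xxyx

A breadth-first search from A reaches an accepting state first via the path A → G → E → F → D on input xxyx.
No string of length < 4 is accepted (BFS exhausts all shorter strings without reaching an accepting state), and xxyx is the lexicographically least accepting string of length 4.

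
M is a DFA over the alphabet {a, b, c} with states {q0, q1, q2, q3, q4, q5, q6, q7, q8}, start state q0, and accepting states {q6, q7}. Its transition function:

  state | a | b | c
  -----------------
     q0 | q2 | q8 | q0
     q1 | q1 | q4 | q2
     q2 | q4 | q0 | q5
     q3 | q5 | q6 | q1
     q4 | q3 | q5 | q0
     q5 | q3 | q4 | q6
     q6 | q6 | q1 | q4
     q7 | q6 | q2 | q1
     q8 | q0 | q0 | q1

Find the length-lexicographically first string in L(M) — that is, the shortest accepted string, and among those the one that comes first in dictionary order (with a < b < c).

A breadth-first search from q0 reaches an accepting state first via the path q0 → q2 → q5 → q6 on input acc.
No string of length < 3 is accepted (BFS exhausts all shorter strings without reaching an accepting state), and acc is the lexicographically least accepting string of length 3.

acc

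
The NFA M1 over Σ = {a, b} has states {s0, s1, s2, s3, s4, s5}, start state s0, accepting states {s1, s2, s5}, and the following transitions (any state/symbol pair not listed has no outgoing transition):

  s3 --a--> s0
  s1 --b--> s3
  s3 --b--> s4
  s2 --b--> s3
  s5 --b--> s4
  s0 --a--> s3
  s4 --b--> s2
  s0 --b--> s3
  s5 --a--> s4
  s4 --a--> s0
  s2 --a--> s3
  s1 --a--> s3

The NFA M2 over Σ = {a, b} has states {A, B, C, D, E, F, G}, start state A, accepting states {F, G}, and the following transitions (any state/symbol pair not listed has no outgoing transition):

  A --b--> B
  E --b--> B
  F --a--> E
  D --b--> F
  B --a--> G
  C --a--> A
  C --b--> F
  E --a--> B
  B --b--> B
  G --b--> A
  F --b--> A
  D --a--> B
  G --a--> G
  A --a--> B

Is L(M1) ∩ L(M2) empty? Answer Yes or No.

Exploring the product automaton M1 × M2 from the start pair (s0, A), following both machines on each input symbol, reaches 9 state pairs: (s0, A), (s3, B), (s0, G), (s4, B), (s3, G), (s3, A), (s2, B), (s4, A), (s0, B).
M1 accepts in {s1, s2, s5} and M2 accepts in {F, G}; no reachable pair has both components accepting, so no string drives both machines to acceptance simultaneously and L(M1) ∩ L(M2) = ∅.
So no string is accepted by both, and the intersection is empty.

Yes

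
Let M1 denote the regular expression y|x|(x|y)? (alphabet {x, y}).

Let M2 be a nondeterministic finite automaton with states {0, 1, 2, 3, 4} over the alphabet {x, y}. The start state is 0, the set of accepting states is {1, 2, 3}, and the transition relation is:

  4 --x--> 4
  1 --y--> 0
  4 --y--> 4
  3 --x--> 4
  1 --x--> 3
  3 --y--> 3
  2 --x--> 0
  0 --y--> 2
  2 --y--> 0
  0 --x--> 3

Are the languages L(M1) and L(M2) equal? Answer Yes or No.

No

The empty string ε is accepted by M1 but rejected by M2.
So L(M1) ≠ L(M2).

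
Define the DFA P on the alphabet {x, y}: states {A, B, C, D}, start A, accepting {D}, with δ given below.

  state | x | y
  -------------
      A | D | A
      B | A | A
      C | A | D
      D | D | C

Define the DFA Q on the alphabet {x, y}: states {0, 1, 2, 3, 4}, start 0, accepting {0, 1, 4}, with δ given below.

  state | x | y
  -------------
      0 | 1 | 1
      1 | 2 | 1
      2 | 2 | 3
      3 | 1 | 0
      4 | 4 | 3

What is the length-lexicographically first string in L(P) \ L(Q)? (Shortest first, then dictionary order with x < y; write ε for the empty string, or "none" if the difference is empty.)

xx

The string xx is accepted by P but not by Q.
No shorter string lies in the difference, and xx is the lexicographically first length-2 string in L(P) \ L(Q).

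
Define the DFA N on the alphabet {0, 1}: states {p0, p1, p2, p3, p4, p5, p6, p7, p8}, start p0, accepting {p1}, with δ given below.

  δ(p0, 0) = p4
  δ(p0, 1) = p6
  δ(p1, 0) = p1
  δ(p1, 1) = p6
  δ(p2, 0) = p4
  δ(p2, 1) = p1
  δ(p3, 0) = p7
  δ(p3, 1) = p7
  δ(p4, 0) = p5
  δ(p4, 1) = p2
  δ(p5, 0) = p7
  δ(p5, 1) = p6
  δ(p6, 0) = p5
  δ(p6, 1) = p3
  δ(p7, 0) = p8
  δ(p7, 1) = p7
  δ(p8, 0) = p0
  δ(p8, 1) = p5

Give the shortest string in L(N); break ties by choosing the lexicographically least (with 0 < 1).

A breadth-first search from p0 reaches an accepting state first via the path p0 → p4 → p2 → p1 on input 011.
No string of length < 3 is accepted (BFS exhausts all shorter strings without reaching an accepting state), and 011 is the lexicographically least accepting string of length 3.

011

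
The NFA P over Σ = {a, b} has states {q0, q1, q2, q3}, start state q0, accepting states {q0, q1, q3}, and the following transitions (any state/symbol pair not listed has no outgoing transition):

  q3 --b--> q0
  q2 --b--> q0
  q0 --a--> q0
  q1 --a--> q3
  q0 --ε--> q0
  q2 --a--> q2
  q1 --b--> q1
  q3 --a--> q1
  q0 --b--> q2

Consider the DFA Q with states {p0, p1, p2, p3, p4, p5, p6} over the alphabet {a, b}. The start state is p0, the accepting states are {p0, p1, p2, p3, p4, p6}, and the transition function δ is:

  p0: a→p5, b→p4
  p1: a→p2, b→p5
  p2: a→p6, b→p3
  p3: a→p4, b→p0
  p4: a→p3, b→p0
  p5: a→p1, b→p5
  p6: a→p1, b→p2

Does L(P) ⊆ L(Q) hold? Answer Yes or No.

The string a is in L(P) but not in L(Q).
So L(P) ⊄ L(Q).

No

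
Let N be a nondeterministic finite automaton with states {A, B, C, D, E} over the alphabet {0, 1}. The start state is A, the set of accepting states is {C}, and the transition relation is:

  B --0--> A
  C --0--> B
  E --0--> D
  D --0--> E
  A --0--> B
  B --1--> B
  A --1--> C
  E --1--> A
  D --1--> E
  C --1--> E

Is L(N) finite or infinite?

infinite

State A is reachable from the start and can reach an accepting state, and it lies on the cycle A → B → A.
Traversing that cycle any number of times yields accepted strings of unbounded length, so the language is infinite.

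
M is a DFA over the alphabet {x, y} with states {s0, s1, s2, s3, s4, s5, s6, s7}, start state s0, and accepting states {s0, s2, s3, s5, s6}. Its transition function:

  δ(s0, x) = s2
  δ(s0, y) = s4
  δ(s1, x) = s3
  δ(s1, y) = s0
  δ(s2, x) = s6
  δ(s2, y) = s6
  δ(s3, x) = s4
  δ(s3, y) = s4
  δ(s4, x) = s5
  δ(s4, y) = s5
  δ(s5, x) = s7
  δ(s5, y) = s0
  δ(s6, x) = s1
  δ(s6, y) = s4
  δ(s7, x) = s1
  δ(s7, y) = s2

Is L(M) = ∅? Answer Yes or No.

The empty string ε is accepted: the run s0 ends in the accepting state s0.
Since at least one string is accepted, L(M) is not empty.

No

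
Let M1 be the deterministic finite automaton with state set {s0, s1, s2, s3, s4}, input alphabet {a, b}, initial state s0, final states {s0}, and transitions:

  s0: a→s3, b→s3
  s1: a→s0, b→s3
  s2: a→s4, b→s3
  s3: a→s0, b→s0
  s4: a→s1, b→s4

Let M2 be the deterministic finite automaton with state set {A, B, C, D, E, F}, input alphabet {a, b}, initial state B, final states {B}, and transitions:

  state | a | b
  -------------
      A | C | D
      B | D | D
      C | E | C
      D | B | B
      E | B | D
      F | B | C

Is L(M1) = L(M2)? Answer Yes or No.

Exploring the product automaton M1 × M2 from the start pair (s0, B), following both machines on each input symbol, reaches 2 state pairs: (s0, B), (s3, D).
M1 accepts in {s0} and M2 accepts in {B}. In every reachable pair the two components are either both accepting — (s0, B) — or both non-accepting, so no string is accepted by exactly one of the machines: L(M1) \ L(M2) and L(M2) \ L(M1) are both empty.
Hence every string is accepted by M1 iff it is accepted by M2, and the two languages coincide.

Yes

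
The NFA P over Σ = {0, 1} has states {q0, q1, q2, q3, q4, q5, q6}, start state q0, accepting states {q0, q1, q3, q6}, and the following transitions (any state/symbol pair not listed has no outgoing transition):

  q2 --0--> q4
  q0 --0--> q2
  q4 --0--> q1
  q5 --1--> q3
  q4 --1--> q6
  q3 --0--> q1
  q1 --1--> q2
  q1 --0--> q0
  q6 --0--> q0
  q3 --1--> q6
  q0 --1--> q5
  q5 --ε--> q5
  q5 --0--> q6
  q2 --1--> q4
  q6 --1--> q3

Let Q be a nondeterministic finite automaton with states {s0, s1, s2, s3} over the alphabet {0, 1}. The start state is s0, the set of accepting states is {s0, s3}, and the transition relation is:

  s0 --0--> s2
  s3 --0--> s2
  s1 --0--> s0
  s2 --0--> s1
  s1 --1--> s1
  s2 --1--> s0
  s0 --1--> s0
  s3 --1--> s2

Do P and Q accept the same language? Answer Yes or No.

The string 10 is accepted by P but rejected by Q.
So L(P) ≠ L(Q).

No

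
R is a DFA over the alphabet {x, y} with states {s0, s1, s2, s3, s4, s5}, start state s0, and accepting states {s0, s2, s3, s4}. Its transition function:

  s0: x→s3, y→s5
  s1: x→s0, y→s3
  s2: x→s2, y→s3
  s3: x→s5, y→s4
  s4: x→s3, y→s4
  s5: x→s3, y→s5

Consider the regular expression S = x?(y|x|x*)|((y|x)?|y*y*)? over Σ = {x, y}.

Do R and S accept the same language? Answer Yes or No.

The string yx is accepted by R but rejected by S.
So L(R) ≠ L(S).

No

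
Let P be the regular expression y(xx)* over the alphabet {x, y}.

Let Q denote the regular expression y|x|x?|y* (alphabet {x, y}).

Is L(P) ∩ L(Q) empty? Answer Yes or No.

The string y is accepted by both P and Q.
Hence L(P) ∩ L(Q) ≠ ∅.

No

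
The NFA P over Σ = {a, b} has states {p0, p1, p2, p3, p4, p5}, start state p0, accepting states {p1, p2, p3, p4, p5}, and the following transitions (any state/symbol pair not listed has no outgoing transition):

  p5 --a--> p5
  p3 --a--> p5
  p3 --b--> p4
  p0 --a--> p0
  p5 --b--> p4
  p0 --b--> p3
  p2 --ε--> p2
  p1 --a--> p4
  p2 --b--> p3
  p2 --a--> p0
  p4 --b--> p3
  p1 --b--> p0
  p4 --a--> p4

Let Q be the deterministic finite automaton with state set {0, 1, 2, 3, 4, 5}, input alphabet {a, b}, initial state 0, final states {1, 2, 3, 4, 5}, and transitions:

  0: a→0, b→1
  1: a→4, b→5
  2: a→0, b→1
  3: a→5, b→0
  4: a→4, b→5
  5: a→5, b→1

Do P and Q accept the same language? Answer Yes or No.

Yes

Exploring the product automaton P × Q from the start pair (p0, 0), following both machines on each input symbol, reaches 4 state pairs: (p0, 0), (p3, 1), (p5, 4), (p4, 5).
P accepts in {p1, p2, p3, p4, p5} and Q accepts in {1, 2, 3, 4, 5}. In every reachable pair the two components are either both accepting — (p3, 1), (p5, 4), (p4, 5) — or both non-accepting, so no string is accepted by exactly one of the machines: L(P) \ L(Q) and L(Q) \ L(P) are both empty.
Hence every string is accepted by P iff it is accepted by Q, and the two languages coincide.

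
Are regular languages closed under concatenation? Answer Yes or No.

If R₁ and R₂ are regular expressions for the two languages then R₁R₂ denotes L₁L₂; on automata, add ε-moves from every accepting state of an NFA for L₁ to the start state of an NFA for L₂ and keep only the second machine's accepting states.
So the regular languages are closed under concatenation.

Yes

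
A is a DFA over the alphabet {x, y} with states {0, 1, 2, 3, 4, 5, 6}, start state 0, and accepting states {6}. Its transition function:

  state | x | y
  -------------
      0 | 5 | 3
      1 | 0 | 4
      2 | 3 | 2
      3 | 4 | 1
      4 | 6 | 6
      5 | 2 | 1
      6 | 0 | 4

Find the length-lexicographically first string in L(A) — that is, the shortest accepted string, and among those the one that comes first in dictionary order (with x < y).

A breadth-first search from 0 reaches an accepting state first via the path 0 → 3 → 4 → 6 on input yxx.
No string of length < 3 is accepted (BFS exhausts all shorter strings without reaching an accepting state), and yxx is the lexicographically least accepting string of length 3.

yxx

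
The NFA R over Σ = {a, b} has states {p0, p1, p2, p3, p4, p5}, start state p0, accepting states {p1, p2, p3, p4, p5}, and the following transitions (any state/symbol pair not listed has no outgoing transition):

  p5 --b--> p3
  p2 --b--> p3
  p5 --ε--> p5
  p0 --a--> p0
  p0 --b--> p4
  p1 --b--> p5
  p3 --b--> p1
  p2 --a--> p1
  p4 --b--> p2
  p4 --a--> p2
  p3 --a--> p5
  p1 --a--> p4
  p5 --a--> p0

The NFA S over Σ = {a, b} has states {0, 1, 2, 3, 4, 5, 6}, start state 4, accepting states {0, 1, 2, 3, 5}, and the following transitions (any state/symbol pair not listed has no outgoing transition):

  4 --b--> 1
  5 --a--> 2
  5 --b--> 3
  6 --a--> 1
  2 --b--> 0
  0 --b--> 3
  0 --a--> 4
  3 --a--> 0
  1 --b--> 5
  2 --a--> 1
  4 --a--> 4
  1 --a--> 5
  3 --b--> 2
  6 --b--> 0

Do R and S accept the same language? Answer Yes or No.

Yes

Exploring the product automaton R × S from the start pair (p0, 4), following both machines on each input symbol, reaches 6 state pairs: (p0, 4), (p4, 1), (p2, 5), (p1, 2), (p3, 3), (p5, 0).
R accepts in {p1, p2, p3, p4, p5} and S accepts in {0, 1, 2, 3, 5}. In every reachable pair the two components are either both accepting — (p4, 1), (p2, 5), (p1, 2), (p3, 3), (p5, 0) — or both non-accepting, so no string is accepted by exactly one of the machines: L(R) \ L(S) and L(S) \ L(R) are both empty.
Hence every string is accepted by R iff it is accepted by S, and the two languages coincide.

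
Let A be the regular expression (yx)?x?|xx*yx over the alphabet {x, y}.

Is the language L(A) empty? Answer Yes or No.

No

The empty string ε matches the expression, so it belongs to L(A).
Since L(A) contains at least one string, it is not empty.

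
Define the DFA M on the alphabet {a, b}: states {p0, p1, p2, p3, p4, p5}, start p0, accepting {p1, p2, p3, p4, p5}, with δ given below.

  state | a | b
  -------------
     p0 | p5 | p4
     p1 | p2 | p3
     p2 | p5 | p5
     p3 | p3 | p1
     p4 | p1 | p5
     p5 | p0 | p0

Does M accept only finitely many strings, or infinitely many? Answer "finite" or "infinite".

State p0 is reachable from the start and can reach an accepting state, and it lies on the cycle p0 → p4 → p1 → p2 → p5 → p0.
Traversing that cycle any number of times yields accepted strings of unbounded length, so the language is infinite.

infinite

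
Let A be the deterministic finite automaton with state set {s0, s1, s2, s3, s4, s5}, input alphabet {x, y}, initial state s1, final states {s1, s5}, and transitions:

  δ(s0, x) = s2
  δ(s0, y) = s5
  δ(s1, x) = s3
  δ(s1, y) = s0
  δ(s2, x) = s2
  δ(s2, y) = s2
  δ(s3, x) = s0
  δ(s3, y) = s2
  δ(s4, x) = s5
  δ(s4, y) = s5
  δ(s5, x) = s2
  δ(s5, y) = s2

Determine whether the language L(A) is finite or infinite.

finite

The useful states (reachable from s1 and able to reach an accepting state) are {s0, s1, s3, s5}.
Restricted to these states the transition graph has no cycle, so every accepting path has bounded length and L is finite.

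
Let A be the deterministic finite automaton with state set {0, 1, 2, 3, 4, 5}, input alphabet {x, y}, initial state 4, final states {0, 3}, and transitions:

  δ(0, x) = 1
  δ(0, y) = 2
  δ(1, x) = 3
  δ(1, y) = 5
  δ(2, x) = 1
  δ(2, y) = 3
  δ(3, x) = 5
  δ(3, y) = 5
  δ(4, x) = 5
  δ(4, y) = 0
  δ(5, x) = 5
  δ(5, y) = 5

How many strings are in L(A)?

The useful subgraph on states {0, 1, 2, 3, 4} is acyclic, so L(A) is finite; the longest accepting path visits 5 useful states, giving maximum string length 4.
Counting accepting paths from 4 by length: 1 of length 1, 2 of length 3, 1 of length 4. Total 4.

4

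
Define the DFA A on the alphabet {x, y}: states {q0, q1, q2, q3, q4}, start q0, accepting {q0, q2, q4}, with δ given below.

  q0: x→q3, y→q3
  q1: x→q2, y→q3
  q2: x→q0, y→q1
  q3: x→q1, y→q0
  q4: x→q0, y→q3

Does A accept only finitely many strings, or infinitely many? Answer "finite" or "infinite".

State q0 is reachable from the start and can reach an accepting state, and it lies on the cycle q0 → q3 → q0.
Traversing that cycle any number of times yields accepted strings of unbounded length, so the language is infinite.

infinite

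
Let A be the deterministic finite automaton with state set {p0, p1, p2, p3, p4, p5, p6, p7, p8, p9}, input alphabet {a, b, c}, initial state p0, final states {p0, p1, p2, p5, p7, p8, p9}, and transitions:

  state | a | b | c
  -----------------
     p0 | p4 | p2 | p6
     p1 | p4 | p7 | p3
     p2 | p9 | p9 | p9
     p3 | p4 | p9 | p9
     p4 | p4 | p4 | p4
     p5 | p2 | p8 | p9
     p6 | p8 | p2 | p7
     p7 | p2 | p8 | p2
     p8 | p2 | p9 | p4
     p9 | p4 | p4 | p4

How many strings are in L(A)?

The useful subgraph on states {p0, p2, p6, p7, p8, p9} is acyclic, so L(A) is finite; the longest accepting path visits 6 useful states, giving maximum string length 5.
Counting accepting paths from p0 by length: 1 of length 0, 1 of length 1, 6 of length 2, 8 of length 3, 11 of length 4, 3 of length 5. Total 30.

30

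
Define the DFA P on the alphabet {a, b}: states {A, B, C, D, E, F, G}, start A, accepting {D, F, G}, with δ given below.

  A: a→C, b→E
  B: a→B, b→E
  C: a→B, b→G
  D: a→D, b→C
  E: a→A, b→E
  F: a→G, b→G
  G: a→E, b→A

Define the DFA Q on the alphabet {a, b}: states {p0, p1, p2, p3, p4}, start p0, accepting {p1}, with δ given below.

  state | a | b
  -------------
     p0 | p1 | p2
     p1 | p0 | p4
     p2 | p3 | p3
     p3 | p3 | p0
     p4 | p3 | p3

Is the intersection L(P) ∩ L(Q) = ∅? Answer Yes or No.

Yes

Exploring the product automaton P × Q from the start pair (A, p0), following both machines on each input symbol, reaches 18 state pairs: (A, p0), (C, p1), (E, p2), (B, p0), (G, p4), (A, p3), (E, p3), (B, p1), (C, p3), (E, p0), (E, p4), (B, p3), (G, p0), (A, p1), (E, p1), (A, p2), (C, p0), (G, p2).
P accepts in {D, F, G} and Q accepts in {p1}; no reachable pair has both components accepting, so no string drives both machines to acceptance simultaneously and L(P) ∩ L(Q) = ∅.
So no string is accepted by both, and the intersection is empty.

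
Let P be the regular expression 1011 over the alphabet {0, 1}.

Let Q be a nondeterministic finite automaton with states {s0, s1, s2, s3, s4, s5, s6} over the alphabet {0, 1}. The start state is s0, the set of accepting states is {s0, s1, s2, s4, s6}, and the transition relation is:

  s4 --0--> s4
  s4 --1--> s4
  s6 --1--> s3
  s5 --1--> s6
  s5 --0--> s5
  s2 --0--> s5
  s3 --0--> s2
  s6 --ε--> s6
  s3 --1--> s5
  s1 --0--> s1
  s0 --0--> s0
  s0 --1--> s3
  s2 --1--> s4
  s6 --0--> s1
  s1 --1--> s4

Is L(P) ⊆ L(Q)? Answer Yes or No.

Converting the expression P to a DFA (subset construction, then merging equivalent states) gives the minimal DFA with states {p0, p1, p2, p3, p4, p5}, start state p0, accepting states {p5} and transitions p0: 0→p1, 1→p2; p1: 0→p1, 1→p1; p2: 0→p3, 1→p1; p3: 0→p1, 1→p4; p4: 0→p1, 1→p5; p5: 0→p1, 1→p1.
Exploring the product automaton P × Q from the start pair (p0, s0), following both machines on each input symbol, reaches 12 state pairs: (p0, s0), (p1, s0), (p2, s3), (p1, s3), (p3, s2), (p1, s5), (p1, s2), (p4, s4), (p1, s6), (p1, s4), (p5, s4), (p1, s1).
P accepts in {p5} and Q accepts in {s0, s1, s2, s4, s6}. The reachable pairs whose P-component is accepting are (p5, s4); in each of them the Q-component is accepting too, so the product for L(P) \ L(Q) (P-component accepting, Q-component rejecting) has no reachable accepting pair and the difference is empty.
Hence every string in L(P) is also in L(Q).

Yes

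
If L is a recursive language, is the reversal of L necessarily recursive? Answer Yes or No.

Yes

Reverse the input on the tape and then run the decider for L; this halts and accepts exactly Lᴿ.
So the recursive languages are closed under reversal.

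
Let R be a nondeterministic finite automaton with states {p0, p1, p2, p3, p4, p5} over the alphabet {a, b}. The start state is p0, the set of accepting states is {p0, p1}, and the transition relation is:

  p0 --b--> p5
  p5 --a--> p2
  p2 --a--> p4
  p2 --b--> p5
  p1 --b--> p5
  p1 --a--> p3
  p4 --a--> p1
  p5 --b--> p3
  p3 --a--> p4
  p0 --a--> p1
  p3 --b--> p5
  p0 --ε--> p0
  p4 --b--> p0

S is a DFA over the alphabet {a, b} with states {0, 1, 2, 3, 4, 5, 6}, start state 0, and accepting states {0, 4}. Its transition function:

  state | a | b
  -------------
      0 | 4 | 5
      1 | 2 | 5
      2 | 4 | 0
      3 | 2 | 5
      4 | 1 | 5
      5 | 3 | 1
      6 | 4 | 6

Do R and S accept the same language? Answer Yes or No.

Yes

Exploring the product automaton R × S from the start pair (p0, 0), following both machines on each input symbol, reaches 6 state pairs: (p0, 0), (p1, 4), (p5, 5), (p3, 1), (p2, 3), (p4, 2).
R accepts in {p0, p1} and S accepts in {0, 4}. In every reachable pair the two components are either both accepting — (p0, 0), (p1, 4) — or both non-accepting, so no string is accepted by exactly one of the machines: L(R) \ L(S) and L(S) \ L(R) are both empty.
Hence every string is accepted by R iff it is accepted by S, and the two languages coincide.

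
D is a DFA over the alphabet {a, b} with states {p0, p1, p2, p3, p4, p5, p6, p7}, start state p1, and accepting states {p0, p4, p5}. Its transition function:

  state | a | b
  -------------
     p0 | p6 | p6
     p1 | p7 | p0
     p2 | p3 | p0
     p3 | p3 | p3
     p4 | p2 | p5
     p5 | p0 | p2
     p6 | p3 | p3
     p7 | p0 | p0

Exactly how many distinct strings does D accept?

The useful subgraph on states {p0, p1, p7} is acyclic, so L(D) is finite; the longest accepting path visits 3 useful states, giving maximum string length 2.
Counting accepting paths from p1 by length: 1 of length 1, 2 of length 2. Total 3.

3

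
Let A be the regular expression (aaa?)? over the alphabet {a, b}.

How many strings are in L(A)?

3

The expression has no Kleene star, so L(A) is finite. Expanding the alternatives gives {ε, aa, aaa}.
That is 1 of length 0, 1 of length 2, 1 of length 3: 3 strings in all.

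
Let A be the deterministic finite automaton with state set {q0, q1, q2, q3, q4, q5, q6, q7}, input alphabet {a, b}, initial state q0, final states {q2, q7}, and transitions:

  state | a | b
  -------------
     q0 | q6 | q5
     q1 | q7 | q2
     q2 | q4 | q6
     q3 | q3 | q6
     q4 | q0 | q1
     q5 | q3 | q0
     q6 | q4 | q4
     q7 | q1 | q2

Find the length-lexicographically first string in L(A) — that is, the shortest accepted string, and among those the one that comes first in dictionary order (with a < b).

aaba

A breadth-first search from q0 reaches an accepting state first via the path q0 → q6 → q4 → q1 → q7 on input aaba.
No string of length < 4 is accepted (BFS exhausts all shorter strings without reaching an accepting state), and aaba is the lexicographically least accepting string of length 4.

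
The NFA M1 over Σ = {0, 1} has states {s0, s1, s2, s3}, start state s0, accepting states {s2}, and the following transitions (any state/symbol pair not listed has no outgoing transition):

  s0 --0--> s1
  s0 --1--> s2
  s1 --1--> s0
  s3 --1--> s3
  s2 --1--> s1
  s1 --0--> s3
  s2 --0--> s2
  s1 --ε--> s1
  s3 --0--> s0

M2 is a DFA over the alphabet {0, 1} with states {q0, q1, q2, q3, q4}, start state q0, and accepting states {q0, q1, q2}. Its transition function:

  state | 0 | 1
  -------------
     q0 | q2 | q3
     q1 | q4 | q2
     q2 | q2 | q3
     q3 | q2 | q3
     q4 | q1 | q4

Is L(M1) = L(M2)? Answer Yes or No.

No

The string 1 is accepted by M1 but rejected by M2.
So L(M1) ≠ L(M2).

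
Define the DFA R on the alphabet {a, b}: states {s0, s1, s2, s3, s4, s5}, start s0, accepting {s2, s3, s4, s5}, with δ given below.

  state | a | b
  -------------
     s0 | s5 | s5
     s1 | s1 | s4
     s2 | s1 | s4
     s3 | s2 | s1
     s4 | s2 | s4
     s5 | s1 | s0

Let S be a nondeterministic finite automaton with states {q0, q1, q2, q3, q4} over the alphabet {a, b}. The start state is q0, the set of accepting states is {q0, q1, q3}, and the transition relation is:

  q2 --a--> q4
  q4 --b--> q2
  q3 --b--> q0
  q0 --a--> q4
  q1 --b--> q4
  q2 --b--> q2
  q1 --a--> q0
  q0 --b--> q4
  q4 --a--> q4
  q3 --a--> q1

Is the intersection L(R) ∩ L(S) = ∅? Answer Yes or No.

Exploring the product automaton R × S from the start pair (s0, q0), following both machines on each input symbol, reaches 7 state pairs: (s0, q0), (s5, q4), (s1, q4), (s0, q2), (s4, q2), (s5, q2), (s2, q4).
R accepts in {s2, s3, s4, s5} and S accepts in {q0, q1, q3}; no reachable pair has both components accepting, so no string drives both machines to acceptance simultaneously and L(R) ∩ L(S) = ∅.
So no string is accepted by both, and the intersection is empty.

Yes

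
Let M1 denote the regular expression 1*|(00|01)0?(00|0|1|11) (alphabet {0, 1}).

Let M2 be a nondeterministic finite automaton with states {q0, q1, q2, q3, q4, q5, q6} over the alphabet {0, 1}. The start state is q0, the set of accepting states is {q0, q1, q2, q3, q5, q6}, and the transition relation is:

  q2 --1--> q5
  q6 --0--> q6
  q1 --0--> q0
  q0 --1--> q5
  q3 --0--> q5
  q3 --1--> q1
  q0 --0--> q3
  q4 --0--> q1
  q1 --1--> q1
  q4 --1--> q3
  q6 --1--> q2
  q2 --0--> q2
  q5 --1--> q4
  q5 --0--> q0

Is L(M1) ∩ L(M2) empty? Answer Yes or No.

No

The empty string ε is accepted by both M1 and M2.
Hence L(M1) ∩ L(M2) ≠ ∅.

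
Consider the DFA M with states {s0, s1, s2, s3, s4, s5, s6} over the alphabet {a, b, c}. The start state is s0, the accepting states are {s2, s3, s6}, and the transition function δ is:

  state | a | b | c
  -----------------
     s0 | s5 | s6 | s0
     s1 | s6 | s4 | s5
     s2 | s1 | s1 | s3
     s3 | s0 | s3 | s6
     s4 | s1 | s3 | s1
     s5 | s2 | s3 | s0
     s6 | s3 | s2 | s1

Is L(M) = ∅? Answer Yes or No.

No

The string b is accepted: the run s0 → s6 ends in the accepting state s6.
Since at least one string is accepted, L(M) is not empty.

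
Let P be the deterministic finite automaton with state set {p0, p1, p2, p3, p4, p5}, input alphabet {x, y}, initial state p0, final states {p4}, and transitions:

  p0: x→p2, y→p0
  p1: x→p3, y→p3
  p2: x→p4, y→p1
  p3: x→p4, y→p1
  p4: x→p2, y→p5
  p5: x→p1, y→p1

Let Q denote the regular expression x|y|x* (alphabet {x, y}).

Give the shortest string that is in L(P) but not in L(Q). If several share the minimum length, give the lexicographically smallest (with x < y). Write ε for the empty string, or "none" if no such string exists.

yxx

The string yxx is accepted by P but not by Q.
No shorter string lies in the difference, and yxx is the lexicographically first length-3 string in L(P) \ L(Q).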